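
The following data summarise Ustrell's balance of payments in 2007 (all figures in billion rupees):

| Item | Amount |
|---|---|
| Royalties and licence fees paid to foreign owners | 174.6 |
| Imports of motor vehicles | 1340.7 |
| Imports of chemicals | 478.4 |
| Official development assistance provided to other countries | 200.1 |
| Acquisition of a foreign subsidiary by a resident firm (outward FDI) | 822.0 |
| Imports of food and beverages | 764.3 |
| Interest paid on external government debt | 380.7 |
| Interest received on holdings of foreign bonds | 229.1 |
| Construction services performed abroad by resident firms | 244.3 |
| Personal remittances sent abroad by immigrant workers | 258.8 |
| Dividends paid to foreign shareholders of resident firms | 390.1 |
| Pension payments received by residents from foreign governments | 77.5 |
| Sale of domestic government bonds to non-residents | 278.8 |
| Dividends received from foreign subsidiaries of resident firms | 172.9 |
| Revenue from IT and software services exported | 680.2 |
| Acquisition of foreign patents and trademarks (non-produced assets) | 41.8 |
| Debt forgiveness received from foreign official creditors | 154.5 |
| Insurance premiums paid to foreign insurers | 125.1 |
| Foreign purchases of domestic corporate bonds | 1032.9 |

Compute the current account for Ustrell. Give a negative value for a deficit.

Goods: -764.3 - 478.4 - 1340.7 = -2583.4
Services: -174.6 + 680.2 - 125.1 + 244.3 = 624.8
Primary income: -380.7 + 229.1 - 390.1 + 172.9 = -368.8
Secondary income: -258.8 + 77.5 - 200.1 = -381.4
Current account = (-2583.4) + 624.8 + (-368.8) + (-381.4) = -2708.8
(Excluded from the current account — financial account: acquisition of a foreign subsidiary by a resident firm (outward FDI) 822.0, sale of domestic government bonds to non-residents 278.8, foreign purchases of domestic corporate bonds 1032.9; capital account: acquisition of foreign patents and trademarks (non-produced assets) 41.8, debt forgiveness received from foreign official creditors 154.5.)

-2708.8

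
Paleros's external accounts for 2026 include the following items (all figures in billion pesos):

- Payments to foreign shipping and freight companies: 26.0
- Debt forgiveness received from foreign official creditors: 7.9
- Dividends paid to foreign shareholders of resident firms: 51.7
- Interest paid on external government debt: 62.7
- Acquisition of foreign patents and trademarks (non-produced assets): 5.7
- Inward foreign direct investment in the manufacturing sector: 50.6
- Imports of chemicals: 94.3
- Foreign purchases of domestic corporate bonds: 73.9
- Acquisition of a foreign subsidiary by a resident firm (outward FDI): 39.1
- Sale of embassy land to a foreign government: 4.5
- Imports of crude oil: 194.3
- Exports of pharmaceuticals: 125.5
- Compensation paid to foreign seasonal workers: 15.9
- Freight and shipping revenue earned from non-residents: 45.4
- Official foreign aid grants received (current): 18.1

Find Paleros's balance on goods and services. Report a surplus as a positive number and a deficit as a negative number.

-143.7

Goods: -194.3 - 94.3 + 125.5 = -163.1
Services: -26.0 + 45.4 = 19.4
Trade balance = -163.1 + 19.4 = -143.7
(Excluded from the trade balance — capital account: debt forgiveness received from foreign official creditors 7.9, acquisition of foreign patents and trademarks (non-produced assets) 5.7, sale of embassy land to a foreign government 4.5; primary income: dividends paid to foreign shareholders of resident firms 51.7, interest paid on external government debt 62.7, compensation paid to foreign seasonal workers 15.9; financial account: inward foreign direct investment in the manufacturing sector 50.6, foreign purchases of domestic corporate bonds 73.9, acquisition of a foreign subsidiary by a resident firm (outward FDI) 39.1; secondary income: official foreign aid grants received (current) 18.1.)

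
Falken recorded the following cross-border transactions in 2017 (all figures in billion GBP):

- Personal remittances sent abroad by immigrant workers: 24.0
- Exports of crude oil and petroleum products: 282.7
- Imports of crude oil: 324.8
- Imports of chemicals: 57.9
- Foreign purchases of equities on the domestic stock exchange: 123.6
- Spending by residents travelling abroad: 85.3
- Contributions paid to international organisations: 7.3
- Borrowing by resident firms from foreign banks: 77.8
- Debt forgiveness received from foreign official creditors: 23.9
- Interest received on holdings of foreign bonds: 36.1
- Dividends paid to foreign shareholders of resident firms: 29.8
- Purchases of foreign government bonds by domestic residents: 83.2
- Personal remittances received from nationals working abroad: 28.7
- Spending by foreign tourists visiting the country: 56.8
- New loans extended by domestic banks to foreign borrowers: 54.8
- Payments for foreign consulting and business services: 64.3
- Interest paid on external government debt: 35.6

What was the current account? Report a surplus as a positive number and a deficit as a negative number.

Goods: 282.7 - 57.9 - 324.8 = -100.0
Services: -85.3 + 56.8 - 64.3 = -92.8
Primary income: -35.6 + 36.1 - 29.8 = -29.3
Secondary income: -24.0 - 7.3 + 28.7 = -2.6
Current account = (-100.0) + (-92.8) + (-29.3) + (-2.6) = -224.7
(Excluded from the current account — financial account: foreign purchases of equities on the domestic stock exchange 123.6, borrowing by resident firms from foreign banks 77.8, purchases of foreign government bonds by domestic residents 83.2, new loans extended by domestic banks to foreign borrowers 54.8; capital account: debt forgiveness received from foreign official creditors 23.9.)

-224.7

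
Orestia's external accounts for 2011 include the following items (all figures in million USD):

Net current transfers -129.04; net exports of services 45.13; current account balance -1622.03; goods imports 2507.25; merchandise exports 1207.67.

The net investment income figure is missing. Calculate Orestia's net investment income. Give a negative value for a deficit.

-238.54

Current account = goods balance + services balance + net primary income + net secondary income
Sum of the known components = -1383.49
Net investment income = CA - (known components) = -1622.03 - (-1383.49) = -238.54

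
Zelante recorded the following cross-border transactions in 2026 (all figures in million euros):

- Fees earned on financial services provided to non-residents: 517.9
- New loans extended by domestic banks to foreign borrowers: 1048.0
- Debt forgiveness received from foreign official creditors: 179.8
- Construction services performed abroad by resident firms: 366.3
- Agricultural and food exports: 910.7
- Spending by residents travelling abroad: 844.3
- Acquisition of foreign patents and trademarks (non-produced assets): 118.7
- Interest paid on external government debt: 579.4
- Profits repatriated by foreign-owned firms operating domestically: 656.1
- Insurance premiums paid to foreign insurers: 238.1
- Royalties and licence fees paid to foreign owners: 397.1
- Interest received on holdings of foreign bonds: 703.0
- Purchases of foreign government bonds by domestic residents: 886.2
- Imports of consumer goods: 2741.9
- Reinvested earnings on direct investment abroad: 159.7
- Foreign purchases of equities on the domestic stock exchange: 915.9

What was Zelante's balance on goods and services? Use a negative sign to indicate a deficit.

-2426.5

Goods: -2741.9 + 910.7 = -1831.2
Services: -844.3 + 517.9 + 366.3 - 397.1 - 238.1 = -595.3
Trade balance = -1831.2 + (-595.3) = -2426.5
(Excluded from the trade balance — financial account: new loans extended by domestic banks to foreign borrowers 1048.0, purchases of foreign government bonds by domestic residents 886.2, foreign purchases of equities on the domestic stock exchange 915.9; capital account: debt forgiveness received from foreign official creditors 179.8, acquisition of foreign patents and trademarks (non-produced assets) 118.7; primary income: interest paid on external government debt 579.4, profits repatriated by foreign-owned firms operating domestically 656.1, interest received on holdings of foreign bonds 703.0, reinvested earnings on direct investment abroad 159.7.)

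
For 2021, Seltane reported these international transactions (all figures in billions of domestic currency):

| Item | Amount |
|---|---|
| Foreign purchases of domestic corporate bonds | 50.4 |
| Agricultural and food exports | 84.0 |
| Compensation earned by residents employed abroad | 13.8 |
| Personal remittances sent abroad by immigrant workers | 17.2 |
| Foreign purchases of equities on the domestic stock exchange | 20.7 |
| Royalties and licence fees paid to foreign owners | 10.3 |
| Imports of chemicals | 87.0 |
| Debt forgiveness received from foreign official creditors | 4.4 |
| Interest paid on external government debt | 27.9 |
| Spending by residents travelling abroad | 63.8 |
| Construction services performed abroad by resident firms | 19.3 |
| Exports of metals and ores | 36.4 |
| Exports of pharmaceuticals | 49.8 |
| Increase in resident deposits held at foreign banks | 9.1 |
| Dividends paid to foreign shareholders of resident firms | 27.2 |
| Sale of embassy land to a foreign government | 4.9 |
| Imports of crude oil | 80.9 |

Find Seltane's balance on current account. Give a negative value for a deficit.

-111.0

Goods: 49.8 - 87.0 + 36.4 + 84.0 - 80.9 = 2.3
Services: 19.3 - 63.8 - 10.3 = -54.8
Primary income: 13.8 - 27.9 - 27.2 = -41.3
Secondary income: -17.2
Current account = 2.3 + (-54.8) + (-41.3) + (-17.2) = -111.0
(Excluded from the current account — financial account: foreign purchases of domestic corporate bonds 50.4, foreign purchases of equities on the domestic stock exchange 20.7, increase in resident deposits held at foreign banks 9.1; capital account: debt forgiveness received from foreign official creditors 4.4, sale of embassy land to a foreign government 4.9.)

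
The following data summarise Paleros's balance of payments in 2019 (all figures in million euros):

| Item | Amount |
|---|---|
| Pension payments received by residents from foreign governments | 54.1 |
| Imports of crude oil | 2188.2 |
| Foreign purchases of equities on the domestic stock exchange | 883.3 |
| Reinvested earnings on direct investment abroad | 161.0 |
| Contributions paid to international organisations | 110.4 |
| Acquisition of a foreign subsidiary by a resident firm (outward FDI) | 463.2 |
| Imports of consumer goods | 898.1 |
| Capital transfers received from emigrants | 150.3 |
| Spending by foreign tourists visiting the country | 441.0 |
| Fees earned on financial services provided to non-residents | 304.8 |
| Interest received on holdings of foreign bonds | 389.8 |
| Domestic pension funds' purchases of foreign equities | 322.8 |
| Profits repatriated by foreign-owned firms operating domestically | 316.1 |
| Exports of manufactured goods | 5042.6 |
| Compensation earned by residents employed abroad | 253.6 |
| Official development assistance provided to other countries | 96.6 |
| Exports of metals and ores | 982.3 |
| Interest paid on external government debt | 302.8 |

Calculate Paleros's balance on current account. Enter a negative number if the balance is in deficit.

Goods: 5042.6 + 982.3 - 898.1 - 2188.2 = 2938.6
Services: 304.8 + 441.0 = 745.8
Primary income: 253.6 + 161.0 - 302.8 + 389.8 - 316.1 = 185.5
Secondary income: -110.4 + 54.1 - 96.6 = -152.9
Current account = 2938.6 + 745.8 + 185.5 + (-152.9) = 3717.0
(Excluded from the current account — financial account: foreign purchases of equities on the domestic stock exchange 883.3, acquisition of a foreign subsidiary by a resident firm (outward FDI) 463.2, domestic pension funds' purchases of foreign equities 322.8; capital account: capital transfers received from emigrants 150.3.)

3717.0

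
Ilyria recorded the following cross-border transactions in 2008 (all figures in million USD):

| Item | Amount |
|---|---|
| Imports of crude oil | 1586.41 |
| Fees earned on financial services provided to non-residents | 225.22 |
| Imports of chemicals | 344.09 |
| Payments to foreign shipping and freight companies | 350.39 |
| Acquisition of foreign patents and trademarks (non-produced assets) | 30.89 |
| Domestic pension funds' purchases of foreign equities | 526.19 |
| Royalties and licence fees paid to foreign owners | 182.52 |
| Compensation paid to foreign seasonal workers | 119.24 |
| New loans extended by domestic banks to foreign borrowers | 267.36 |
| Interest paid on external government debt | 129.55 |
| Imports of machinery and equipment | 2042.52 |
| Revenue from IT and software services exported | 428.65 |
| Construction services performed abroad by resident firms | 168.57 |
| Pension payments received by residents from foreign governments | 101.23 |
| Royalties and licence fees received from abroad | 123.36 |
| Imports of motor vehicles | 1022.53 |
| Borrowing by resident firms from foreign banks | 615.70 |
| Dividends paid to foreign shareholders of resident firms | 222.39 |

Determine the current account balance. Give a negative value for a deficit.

Goods: -1022.53 - 2042.52 - 344.09 - 1586.41 = -4995.55
Services: 123.36 - 350.39 + 225.22 - 182.52 + 428.65 + 168.57 = 412.89
Primary income: -222.39 - 129.55 - 119.24 = -471.18
Secondary income: 101.23
Current account = (-4995.55) + 412.89 + (-471.18) + 101.23 = -4952.61
(Excluded from the current account — capital account: acquisition of foreign patents and trademarks (non-produced assets) 30.89; financial account: domestic pension funds' purchases of foreign equities 526.19, new loans extended by domestic banks to foreign borrowers 267.36, borrowing by resident firms from foreign banks 615.70.)

-4952.61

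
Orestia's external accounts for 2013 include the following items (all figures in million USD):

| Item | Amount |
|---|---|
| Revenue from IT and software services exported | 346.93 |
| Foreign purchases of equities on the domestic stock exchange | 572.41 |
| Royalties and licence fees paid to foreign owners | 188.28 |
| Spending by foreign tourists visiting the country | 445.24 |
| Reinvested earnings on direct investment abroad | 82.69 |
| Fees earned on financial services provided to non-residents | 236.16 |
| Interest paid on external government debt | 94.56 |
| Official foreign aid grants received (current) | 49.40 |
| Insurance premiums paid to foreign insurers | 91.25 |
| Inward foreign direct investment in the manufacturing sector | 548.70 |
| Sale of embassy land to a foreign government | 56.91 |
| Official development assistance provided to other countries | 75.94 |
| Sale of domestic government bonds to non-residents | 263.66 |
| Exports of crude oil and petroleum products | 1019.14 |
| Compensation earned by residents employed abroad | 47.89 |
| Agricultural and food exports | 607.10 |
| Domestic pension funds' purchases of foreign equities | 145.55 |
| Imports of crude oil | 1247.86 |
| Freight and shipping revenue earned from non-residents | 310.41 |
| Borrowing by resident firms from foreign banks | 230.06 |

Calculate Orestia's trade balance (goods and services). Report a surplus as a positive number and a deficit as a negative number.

Goods: -1247.86 + 1019.14 + 607.10 = 378.38
Services: 236.16 - 91.25 + 310.41 - 188.28 + 346.93 + 445.24 = 1059.21
Trade balance = 378.38 + 1059.21 = 1437.59
(Excluded from the trade balance — financial account: foreign purchases of equities on the domestic stock exchange 572.41, inward foreign direct investment in the manufacturing sector 548.70, sale of domestic government bonds to non-residents 263.66, domestic pension funds' purchases of foreign equities 145.55, borrowing by resident firms from foreign banks 230.06; primary income: reinvested earnings on direct investment abroad 82.69, interest paid on external government debt 94.56, compensation earned by residents employed abroad 47.89; secondary income: official foreign aid grants received (current) 49.40, official development assistance provided to other countries 75.94; capital account: sale of embassy land to a foreign government 56.91.)

1437.59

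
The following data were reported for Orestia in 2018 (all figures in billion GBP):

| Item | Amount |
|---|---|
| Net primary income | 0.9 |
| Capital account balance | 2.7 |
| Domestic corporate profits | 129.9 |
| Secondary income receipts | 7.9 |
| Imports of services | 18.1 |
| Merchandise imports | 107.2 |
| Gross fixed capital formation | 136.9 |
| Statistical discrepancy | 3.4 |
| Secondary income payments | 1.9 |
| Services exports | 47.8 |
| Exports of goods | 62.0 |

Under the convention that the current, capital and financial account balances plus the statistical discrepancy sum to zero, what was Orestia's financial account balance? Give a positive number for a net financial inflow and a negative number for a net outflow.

2.5

Goods balance = 62.0 - 107.2 = -45.2
Services balance = 47.8 - 18.1 = 29.7
Trade balance (goods + services) = -45.2 + 29.7 = -15.5
Net primary income = 0.9
Net secondary income = 7.9 - 1.9 = 6.0
Current account = -15.5 + 0.9 + 6.0 = -8.6
Financial account = -(-8.6 + 2.7 + 3.4) = 2.5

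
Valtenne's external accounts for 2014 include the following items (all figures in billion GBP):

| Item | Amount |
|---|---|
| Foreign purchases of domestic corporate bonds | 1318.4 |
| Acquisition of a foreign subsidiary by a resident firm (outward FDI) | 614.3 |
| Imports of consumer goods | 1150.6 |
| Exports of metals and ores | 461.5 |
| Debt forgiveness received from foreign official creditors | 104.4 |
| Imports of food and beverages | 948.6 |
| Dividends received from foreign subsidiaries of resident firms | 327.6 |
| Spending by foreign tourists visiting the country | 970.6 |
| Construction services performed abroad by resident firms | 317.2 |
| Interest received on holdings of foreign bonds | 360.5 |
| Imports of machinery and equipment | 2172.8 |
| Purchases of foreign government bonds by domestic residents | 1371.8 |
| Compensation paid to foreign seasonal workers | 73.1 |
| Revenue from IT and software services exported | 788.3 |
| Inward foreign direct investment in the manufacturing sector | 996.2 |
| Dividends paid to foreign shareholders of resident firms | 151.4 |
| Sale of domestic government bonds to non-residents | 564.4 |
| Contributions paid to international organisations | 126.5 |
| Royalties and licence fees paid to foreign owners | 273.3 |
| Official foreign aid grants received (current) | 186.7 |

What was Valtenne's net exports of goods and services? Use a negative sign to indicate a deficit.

-2007.7

Goods: 461.5 - 2172.8 - 1150.6 - 948.6 = -3810.5
Services: -273.3 + 317.2 + 788.3 + 970.6 = 1802.8
Trade balance = -3810.5 + 1802.8 = -2007.7
(Excluded from the trade balance — financial account: foreign purchases of domestic corporate bonds 1318.4, acquisition of a foreign subsidiary by a resident firm (outward FDI) 614.3, purchases of foreign government bonds by domestic residents 1371.8, inward foreign direct investment in the manufacturing sector 996.2, sale of domestic government bonds to non-residents 564.4; capital account: debt forgiveness received from foreign official creditors 104.4; primary income: dividends received from foreign subsidiaries of resident firms 327.6, interest received on holdings of foreign bonds 360.5, compensation paid to foreign seasonal workers 73.1, dividends paid to foreign shareholders of resident firms 151.4; secondary income: contributions paid to international organisations 126.5, official foreign aid grants received (current) 186.7.)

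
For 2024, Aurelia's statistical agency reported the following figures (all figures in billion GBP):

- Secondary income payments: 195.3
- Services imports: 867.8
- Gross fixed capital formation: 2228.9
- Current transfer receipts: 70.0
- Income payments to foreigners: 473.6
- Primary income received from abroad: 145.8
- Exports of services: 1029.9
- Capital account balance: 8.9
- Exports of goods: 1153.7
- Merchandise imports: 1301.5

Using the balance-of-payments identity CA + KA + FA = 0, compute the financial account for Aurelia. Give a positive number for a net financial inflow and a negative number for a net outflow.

Goods balance = 1153.7 - 1301.5 = -147.8
Services balance = 1029.9 - 867.8 = 162.1
Trade balance (goods + services) = -147.8 + 162.1 = 14.3
Net primary income = 145.8 - 473.6 = -327.8
Net secondary income = 70.0 - 195.3 = -125.3
Current account = 14.3 + (-327.8) + (-125.3) = -438.8
Financial account = -(-438.8 + 8.9) = 429.9

429.9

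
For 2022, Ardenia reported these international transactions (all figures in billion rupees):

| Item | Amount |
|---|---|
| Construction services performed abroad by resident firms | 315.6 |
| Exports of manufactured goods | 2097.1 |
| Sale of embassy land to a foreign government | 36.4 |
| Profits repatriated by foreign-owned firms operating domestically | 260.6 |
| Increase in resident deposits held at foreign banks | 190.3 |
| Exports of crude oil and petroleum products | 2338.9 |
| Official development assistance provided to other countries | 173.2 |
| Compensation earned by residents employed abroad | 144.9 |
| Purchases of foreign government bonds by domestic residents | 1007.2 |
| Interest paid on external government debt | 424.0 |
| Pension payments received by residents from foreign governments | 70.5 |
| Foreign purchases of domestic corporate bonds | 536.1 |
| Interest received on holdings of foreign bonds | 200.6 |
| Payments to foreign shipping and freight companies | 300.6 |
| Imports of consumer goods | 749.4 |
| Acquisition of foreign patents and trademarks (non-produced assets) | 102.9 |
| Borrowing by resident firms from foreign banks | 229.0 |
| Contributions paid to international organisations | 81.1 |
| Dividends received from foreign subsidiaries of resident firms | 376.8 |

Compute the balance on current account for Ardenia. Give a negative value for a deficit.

Goods: 2097.1 - 749.4 + 2338.9 = 3686.6
Services: -300.6 + 315.6 = 15.0
Primary income: 200.6 - 424.0 + 144.9 + 376.8 - 260.6 = 37.7
Secondary income: 70.5 - 81.1 - 173.2 = -183.8
Current account = 3686.6 + 15.0 + 37.7 + (-183.8) = 3555.5
(Excluded from the current account — capital account: sale of embassy land to a foreign government 36.4, acquisition of foreign patents and trademarks (non-produced assets) 102.9; financial account: increase in resident deposits held at foreign banks 190.3, purchases of foreign government bonds by domestic residents 1007.2, foreign purchases of domestic corporate bonds 536.1, borrowing by resident firms from foreign banks 229.0.)

3555.5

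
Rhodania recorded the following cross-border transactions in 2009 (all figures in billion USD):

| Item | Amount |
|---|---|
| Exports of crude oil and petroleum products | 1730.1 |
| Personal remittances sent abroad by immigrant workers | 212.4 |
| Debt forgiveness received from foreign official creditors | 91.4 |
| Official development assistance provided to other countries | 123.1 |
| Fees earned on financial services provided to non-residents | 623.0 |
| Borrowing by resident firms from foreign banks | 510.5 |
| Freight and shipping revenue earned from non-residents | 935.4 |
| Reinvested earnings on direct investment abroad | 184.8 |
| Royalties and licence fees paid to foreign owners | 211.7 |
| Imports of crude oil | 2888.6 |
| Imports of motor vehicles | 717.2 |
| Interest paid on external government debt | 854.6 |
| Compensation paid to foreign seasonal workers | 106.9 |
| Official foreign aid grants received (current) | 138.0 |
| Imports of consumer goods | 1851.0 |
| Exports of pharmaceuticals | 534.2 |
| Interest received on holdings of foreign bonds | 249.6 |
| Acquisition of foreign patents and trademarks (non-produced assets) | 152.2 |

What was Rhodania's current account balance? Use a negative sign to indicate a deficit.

-2570.4

Goods: 534.2 - 1851.0 - 2888.6 + 1730.1 - 717.2 = -3192.5
Services: -211.7 + 623.0 + 935.4 = 1346.7
Primary income: -106.9 + 249.6 - 854.6 + 184.8 = -527.1
Secondary income: -212.4 + 138.0 - 123.1 = -197.5
Current account = (-3192.5) + 1346.7 + (-527.1) + (-197.5) = -2570.4
(Excluded from the current account — capital account: debt forgiveness received from foreign official creditors 91.4, acquisition of foreign patents and trademarks (non-produced assets) 152.2; financial account: borrowing by resident firms from foreign banks 510.5.)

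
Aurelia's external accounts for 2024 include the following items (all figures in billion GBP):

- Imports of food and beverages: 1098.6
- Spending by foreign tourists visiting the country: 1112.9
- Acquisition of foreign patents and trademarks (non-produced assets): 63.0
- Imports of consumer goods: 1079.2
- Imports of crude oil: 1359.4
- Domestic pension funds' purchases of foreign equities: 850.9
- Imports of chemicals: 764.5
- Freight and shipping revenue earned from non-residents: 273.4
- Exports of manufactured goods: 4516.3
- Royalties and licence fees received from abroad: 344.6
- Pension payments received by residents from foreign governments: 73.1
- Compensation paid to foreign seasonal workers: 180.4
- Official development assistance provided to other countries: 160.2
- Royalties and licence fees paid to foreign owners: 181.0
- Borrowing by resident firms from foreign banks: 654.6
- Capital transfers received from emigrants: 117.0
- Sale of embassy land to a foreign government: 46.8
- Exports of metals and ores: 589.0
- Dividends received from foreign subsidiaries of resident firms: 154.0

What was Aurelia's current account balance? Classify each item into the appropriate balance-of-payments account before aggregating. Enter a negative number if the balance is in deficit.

2240.0

Goods: -1098.6 + 4516.3 - 764.5 - 1079.2 + 589.0 - 1359.4 = 803.6
Services: 273.4 + 344.6 - 181.0 + 1112.9 = 1549.9
Primary income: -180.4 + 154.0 = -26.4
Secondary income: -160.2 + 73.1 = -87.1
Current account = 803.6 + 1549.9 + (-26.4) + (-87.1) = 2240.0
(Excluded from the current account — capital account: acquisition of foreign patents and trademarks (non-produced assets) 63.0, capital transfers received from emigrants 117.0, sale of embassy land to a foreign government 46.8; financial account: domestic pension funds' purchases of foreign equities 850.9, borrowing by resident firms from foreign banks 654.6.)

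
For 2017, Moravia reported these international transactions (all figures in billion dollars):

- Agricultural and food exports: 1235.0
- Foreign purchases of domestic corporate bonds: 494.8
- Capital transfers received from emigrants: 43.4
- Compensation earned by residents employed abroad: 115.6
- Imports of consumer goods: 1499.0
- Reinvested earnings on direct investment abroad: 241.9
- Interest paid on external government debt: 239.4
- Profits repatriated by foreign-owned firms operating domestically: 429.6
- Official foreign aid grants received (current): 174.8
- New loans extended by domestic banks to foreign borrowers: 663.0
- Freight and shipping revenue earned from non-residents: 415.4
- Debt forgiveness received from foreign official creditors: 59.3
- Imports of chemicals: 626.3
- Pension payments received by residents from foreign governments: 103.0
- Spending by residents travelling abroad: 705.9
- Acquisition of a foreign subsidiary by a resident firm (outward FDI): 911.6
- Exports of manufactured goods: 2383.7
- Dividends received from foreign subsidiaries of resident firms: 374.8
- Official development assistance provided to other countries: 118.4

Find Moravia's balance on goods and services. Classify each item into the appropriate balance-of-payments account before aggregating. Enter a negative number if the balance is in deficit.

1202.9

Goods: 1235.0 - 1499.0 + 2383.7 - 626.3 = 1493.4
Services: -705.9 + 415.4 = -290.5
Trade balance = 1493.4 + (-290.5) = 1202.9
(Excluded from the trade balance — financial account: foreign purchases of domestic corporate bonds 494.8, new loans extended by domestic banks to foreign borrowers 663.0, acquisition of a foreign subsidiary by a resident firm (outward FDI) 911.6; capital account: capital transfers received from emigrants 43.4, debt forgiveness received from foreign official creditors 59.3; primary income: compensation earned by residents employed abroad 115.6, reinvested earnings on direct investment abroad 241.9, interest paid on external government debt 239.4, profits repatriated by foreign-owned firms operating domestically 429.6, dividends received from foreign subsidiaries of resident firms 374.8; secondary income: official foreign aid grants received (current) 174.8, pension payments received by residents from foreign governments 103.0, official development assistance provided to other countries 118.4.)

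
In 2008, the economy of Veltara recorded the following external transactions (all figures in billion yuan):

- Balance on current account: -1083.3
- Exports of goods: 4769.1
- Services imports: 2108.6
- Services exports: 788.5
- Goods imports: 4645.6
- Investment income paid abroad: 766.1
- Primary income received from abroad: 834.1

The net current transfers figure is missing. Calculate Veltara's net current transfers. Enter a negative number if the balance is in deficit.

Current account = goods balance + services balance + net primary income + net secondary income
Sum of the known components = -1128.6
Net current transfers = CA - (known components) = -1083.3 - (-1128.6) = 45.3

45.3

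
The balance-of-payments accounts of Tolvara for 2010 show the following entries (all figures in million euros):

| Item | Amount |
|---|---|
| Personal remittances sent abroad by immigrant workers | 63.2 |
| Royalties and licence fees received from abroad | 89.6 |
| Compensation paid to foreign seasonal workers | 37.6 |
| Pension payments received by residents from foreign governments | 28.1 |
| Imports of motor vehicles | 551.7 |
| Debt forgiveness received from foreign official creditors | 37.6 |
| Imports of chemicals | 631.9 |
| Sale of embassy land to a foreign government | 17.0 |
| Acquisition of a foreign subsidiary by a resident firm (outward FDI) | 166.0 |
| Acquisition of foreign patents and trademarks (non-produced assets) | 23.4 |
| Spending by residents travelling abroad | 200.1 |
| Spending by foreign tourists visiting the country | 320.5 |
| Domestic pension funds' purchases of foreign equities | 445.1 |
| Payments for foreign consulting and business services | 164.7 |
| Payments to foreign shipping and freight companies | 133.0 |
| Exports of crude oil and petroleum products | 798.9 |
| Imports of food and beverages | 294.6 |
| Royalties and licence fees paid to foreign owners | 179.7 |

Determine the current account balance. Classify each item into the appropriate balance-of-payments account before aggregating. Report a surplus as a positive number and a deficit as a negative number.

-1019.4

Goods: 798.9 - 631.9 - 294.6 - 551.7 = -679.3
Services: -200.1 - 164.7 + 89.6 - 133.0 + 320.5 - 179.7 = -267.4
Primary income: -37.6
Secondary income: -63.2 + 28.1 = -35.1
Current account = (-679.3) + (-267.4) + (-37.6) + (-35.1) = -1019.4
(Excluded from the current account — capital account: debt forgiveness received from foreign official creditors 37.6, sale of embassy land to a foreign government 17.0, acquisition of foreign patents and trademarks (non-produced assets) 23.4; financial account: acquisition of a foreign subsidiary by a resident firm (outward FDI) 166.0, domestic pension funds' purchases of foreign equities 445.1.)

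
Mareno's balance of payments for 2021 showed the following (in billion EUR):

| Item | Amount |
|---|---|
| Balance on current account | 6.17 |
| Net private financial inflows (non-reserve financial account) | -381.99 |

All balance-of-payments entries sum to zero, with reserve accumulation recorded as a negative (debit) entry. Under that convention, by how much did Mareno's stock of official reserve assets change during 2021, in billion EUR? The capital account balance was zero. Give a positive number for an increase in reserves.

-375.82

Official reserve transactions balance = -(6.17 + (-381.99)) = 375.82
An accumulation of reserves is recorded as a debit (negative entry), so the change in the stock of reserves is the negative of that balance.
Change in official reserves = -(375.82) = -375.82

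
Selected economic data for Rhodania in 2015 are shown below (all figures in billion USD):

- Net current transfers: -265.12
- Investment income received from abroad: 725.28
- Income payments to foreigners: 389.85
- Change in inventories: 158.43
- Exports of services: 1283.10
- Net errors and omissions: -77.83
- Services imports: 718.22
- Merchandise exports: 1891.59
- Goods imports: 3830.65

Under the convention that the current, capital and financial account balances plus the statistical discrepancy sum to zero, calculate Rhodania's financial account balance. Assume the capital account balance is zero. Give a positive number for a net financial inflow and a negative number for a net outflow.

1381.70

Goods balance = 1891.59 - 3830.65 = -1939.06
Services balance = 1283.10 - 718.22 = 564.88
Trade balance (goods + services) = -1939.06 + 564.88 = -1374.18
Net primary income = 725.28 - 389.85 = 335.43
Net secondary income = -265.12
Current account = -1374.18 + 335.43 + (-265.12) = -1303.87
Financial account = -(-1303.87 + (-77.83)) = 1381.70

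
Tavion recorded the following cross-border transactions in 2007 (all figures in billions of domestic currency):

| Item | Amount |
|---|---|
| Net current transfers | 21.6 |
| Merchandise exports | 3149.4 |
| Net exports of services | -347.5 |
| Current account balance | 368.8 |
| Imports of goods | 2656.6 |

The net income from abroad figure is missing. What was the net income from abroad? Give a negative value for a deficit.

Current account = goods balance + services balance + net primary income + net secondary income
Sum of the known components = 166.9
Net income from abroad = CA - (known components) = 368.8 - 166.9 = 201.9

201.9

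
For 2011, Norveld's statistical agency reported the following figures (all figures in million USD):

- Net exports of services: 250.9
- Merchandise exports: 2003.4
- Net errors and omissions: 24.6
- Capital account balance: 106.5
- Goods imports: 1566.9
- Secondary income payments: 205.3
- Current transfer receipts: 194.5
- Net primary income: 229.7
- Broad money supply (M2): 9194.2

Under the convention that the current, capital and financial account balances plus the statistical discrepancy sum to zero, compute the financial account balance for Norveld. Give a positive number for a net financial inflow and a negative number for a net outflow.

Goods balance = 2003.4 - 1566.9 = 436.5
Services balance = 250.9
Trade balance (goods + services) = 436.5 + 250.9 = 687.4
Net primary income = 229.7
Net secondary income = 194.5 - 205.3 = -10.8
Current account = 687.4 + 229.7 + (-10.8) = 906.3
Financial account = -(906.3 + 106.5 + 24.6) = -1037.4

-1037.4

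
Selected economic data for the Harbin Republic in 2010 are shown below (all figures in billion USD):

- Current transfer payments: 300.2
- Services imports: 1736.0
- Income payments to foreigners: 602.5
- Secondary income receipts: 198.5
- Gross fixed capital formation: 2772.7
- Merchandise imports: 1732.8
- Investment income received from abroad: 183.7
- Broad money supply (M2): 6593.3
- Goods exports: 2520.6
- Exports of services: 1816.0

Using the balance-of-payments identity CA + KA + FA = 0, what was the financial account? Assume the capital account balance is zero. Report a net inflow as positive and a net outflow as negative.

Goods balance = 2520.6 - 1732.8 = 787.8
Services balance = 1816.0 - 1736.0 = 80.0
Trade balance (goods + services) = 787.8 + 80.0 = 867.8
Net primary income = 183.7 - 602.5 = -418.8
Net secondary income = 198.5 - 300.2 = -101.7
Current account = 867.8 + (-418.8) + (-101.7) = 347.3
Financial account = -(347.3) = -347.3

-347.3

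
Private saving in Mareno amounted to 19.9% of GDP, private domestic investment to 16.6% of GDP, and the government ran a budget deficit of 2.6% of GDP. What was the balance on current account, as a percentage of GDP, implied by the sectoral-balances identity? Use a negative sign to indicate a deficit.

0.7

By the sectoral-balances identity, CA = (S_private - I) + (T - G).
Private balance = 19.9 - 16.6 = 3.3
Government balance (T - G) = -2.6
CA = 3.3 + (-2.6) = 0.7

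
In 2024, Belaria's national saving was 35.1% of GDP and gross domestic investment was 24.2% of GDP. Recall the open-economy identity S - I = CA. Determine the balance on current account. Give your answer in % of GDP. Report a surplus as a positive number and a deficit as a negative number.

10.9

CA = S - I = 35.1 - 24.2 = 10.9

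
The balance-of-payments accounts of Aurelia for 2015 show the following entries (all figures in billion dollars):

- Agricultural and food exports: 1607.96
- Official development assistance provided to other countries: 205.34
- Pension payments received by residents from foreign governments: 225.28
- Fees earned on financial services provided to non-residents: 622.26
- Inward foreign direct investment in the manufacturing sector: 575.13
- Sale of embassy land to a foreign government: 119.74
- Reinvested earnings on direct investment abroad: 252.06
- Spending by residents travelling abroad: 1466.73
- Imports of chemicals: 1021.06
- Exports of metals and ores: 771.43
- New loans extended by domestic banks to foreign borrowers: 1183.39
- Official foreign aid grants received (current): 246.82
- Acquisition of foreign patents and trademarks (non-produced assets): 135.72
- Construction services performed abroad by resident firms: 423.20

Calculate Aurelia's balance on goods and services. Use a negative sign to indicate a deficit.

Goods: 771.43 + 1607.96 - 1021.06 = 1358.33
Services: 423.20 - 1466.73 + 622.26 = -421.27
Trade balance = 1358.33 + (-421.27) = 937.06
(Excluded from the trade balance — secondary income: official development assistance provided to other countries 205.34, pension payments received by residents from foreign governments 225.28, official foreign aid grants received (current) 246.82; financial account: inward foreign direct investment in the manufacturing sector 575.13, new loans extended by domestic banks to foreign borrowers 1183.39; capital account: sale of embassy land to a foreign government 119.74, acquisition of foreign patents and trademarks (non-produced assets) 135.72; primary income: reinvested earnings on direct investment abroad 252.06.)

937.06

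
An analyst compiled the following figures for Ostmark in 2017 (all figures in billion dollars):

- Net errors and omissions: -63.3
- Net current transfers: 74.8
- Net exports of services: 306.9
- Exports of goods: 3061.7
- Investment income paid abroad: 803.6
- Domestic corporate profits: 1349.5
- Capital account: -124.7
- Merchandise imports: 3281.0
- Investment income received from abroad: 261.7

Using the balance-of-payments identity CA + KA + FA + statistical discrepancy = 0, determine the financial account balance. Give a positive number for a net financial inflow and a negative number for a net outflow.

Goods balance = 3061.7 - 3281.0 = -219.3
Services balance = 306.9
Trade balance (goods + services) = -219.3 + 306.9 = 87.6
Net primary income = 261.7 - 803.6 = -541.9
Net secondary income = 74.8
Current account = 87.6 + (-541.9) + 74.8 = -379.5
Financial account = -(-379.5 + (-124.7) + (-63.3)) = 567.5

567.5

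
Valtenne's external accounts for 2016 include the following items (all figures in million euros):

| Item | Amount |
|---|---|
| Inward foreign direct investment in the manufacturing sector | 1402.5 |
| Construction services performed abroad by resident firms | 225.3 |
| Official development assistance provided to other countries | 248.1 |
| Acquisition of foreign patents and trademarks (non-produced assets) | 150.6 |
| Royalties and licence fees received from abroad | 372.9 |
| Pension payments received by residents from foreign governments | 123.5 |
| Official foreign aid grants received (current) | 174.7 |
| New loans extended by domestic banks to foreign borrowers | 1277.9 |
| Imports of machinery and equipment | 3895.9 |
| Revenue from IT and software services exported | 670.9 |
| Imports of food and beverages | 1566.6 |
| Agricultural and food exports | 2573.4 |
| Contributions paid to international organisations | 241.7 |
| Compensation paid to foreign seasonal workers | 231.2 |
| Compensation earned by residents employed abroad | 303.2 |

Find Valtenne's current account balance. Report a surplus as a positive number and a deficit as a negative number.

Goods: -3895.9 + 2573.4 - 1566.6 = -2889.1
Services: 670.9 + 372.9 + 225.3 = 1269.1
Primary income: -231.2 + 303.2 = 72.0
Secondary income: -248.1 + 123.5 + 174.7 - 241.7 = -191.6
Current account = (-2889.1) + 1269.1 + 72.0 + (-191.6) = -1739.6
(Excluded from the current account — financial account: inward foreign direct investment in the manufacturing sector 1402.5, new loans extended by domestic banks to foreign borrowers 1277.9; capital account: acquisition of foreign patents and trademarks (non-produced assets) 150.6.)

-1739.6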